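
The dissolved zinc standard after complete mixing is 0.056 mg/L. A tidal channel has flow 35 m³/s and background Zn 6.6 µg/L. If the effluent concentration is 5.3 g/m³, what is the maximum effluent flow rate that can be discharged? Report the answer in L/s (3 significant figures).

330 L/s

6.6 µg/L = 0.0066 mg/L.
Mass balance at complete mixing: C_std·(Q_w + Q_r) = Q_w·C_e + Q_r·C_b.
Rearranging, Q_w = Q_r·(C_std − C_b)/(C_e − C_std) = 35·(0.056 − 0.0066) / (5.3 − 0.056) = 0.3297 m³/s.
= 329.7 L/s.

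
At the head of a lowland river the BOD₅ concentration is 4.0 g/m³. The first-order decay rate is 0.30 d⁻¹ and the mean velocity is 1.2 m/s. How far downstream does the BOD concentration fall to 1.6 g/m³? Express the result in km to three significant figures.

From C = C₀·e^(−kt), t = ln(C₀/C)/k = ln(4.0/1.6)/0.30 = 0.9163/0.30 = 3.054 d.
Distance = v·t = 1.2 m/s × 2.639e+05 s = 3.167e+05 m = 316.7 km.

317 km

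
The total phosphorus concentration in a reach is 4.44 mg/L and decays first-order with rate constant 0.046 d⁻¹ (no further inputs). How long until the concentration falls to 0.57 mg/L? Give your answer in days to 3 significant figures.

t = ln(C₀/C)/k = ln(4.44/0.57)/0.046 = 2.053/0.046 = 44.63 d.

44.6 d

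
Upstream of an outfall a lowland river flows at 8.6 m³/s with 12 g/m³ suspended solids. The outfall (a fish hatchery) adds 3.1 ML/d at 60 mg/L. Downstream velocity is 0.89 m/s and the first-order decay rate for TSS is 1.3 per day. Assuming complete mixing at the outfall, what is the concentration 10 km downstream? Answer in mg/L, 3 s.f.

3.1 ML/d = 0.03588 m³/s.
After complete mixing, C₀ = (0.03588·60 + 8.6·12) / 8.636 = 12.2 mg/L.
Travel time t = 1e+04 m / 0.89 m/s = 1.124e+04 s = 0.13 d.
C = 12.2·exp(−1.3·0.13) = 12.2·0.8445 = 10.3 mg/L.

10.3 mg/L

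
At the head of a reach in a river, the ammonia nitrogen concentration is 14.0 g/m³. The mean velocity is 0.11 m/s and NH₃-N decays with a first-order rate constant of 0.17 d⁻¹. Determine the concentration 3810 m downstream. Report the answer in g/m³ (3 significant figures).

13.1 g/m³

Travel time t = 3810 m / 0.11 m/s = 3810/0.11 = 3.464e+04 s = 0.4009 d.
First-order decay: C = 14.0·exp(−0.17·0.4009) = 14.0·0.9341 = 13.08 g/m³.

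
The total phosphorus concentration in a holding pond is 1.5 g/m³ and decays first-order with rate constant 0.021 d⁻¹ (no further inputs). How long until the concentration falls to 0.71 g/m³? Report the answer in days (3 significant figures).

35.6 d

t = ln(C₀/C)/k = ln(1.5/0.71)/0.021 = 0.748/0.021 = 35.62 d.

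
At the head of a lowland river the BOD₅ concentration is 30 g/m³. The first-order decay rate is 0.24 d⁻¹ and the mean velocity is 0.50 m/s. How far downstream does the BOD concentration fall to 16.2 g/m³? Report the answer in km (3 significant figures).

From C = C₀·e^(−kt), t = ln(C₀/C)/k = ln(30/16.2)/0.24 = 0.6162/0.24 = 2.567 d.
Distance = v·t = 0.50 m/s × 2.218e+05 s = 1.109e+05 m = 110.9 km.

111 km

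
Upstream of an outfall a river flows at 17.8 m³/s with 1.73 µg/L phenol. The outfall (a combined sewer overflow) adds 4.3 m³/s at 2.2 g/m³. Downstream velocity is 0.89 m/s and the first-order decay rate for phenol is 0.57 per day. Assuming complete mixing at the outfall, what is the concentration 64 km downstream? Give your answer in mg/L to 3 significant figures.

0.267 mg/L

1.73 µg/L = 0.00173 mg/L.
After complete mixing, C₀ = (4.3·2.2 + 17.8·0.00173) / 22.1 = 0.4294 mg/L.
Travel time t = 6.4e+04 m / 0.89 m/s = 7.191e+04 s = 0.8323 d.
C = 0.4294·exp(−0.57·0.8323) = 0.4294·0.6223 = 0.2672 mg/L.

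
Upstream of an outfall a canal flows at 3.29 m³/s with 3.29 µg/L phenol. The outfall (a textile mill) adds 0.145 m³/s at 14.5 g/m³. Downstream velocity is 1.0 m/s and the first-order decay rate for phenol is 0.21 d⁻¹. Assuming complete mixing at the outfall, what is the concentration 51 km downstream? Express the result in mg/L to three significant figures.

3.29 µg/L = 0.00329 mg/L.
After complete mixing, C₀ = (0.145·14.5 + 3.29·0.00329) / 3.435 = 0.6152 mg/L.
Travel time t = 5.1e+04 m / 1.0 m/s = 5.1e+04 s = 0.5903 d.
C = 0.6152·exp(−0.21·0.5903) = 0.6152·0.8834 = 0.5435 mg/L.

0.544 mg/L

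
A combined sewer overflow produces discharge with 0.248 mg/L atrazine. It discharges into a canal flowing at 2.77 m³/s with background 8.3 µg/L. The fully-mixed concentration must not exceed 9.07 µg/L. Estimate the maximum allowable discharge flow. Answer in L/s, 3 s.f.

8.3 µg/L = 0.0083 mg/L.
9.07 µg/L = 0.00907 mg/L.
Mass balance at complete mixing: C_std·(Q_w + Q_r) = Q_w·C_e + Q_r·C_b.
Rearranging, Q_w = Q_r·(C_std − C_b)/(C_e − C_std) = 2.77·(0.00907 − 0.0083) / (0.248 − 0.00907) = 0.008927 m³/s.
= 8.927 L/s.

8.93 L/s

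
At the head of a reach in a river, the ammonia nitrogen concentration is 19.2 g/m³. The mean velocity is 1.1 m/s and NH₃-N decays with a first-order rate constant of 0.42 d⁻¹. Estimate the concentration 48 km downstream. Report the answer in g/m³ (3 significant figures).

Travel time t = 48 km / 1.1 m/s = 4.8e+04/1.1 = 4.364e+04 s = 0.5051 d.
First-order decay: C = 19.2·exp(−0.42·0.5051) = 19.2·0.8089 = 15.53 g/m³.

15.5 g/m³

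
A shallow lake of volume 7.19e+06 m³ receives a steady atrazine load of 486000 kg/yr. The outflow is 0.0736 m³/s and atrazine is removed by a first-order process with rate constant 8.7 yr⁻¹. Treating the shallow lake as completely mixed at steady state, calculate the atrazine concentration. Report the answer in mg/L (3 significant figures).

7.49 mg/L

Outflow Q = 0.0736 m³/s × 3.156e+07 s/yr = 2.323e+06 m³/yr.
Steady-state CSTR mass balance: W = Q·C + k·V·C, so C = W/(Q + kV).
Q + kV = 2.323e+06 + 8.7·7.19e+06 = 6.488e+07 m³/yr.
C = 486000/6.488e+07 = 0.007491 kg/m³ = 7.491 mg/L.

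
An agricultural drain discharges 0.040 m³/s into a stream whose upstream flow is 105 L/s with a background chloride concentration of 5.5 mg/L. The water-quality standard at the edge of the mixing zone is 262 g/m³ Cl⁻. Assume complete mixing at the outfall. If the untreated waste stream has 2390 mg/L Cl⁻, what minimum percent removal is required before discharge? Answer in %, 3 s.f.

105 L/s = 0.105 m³/s.
Mass balance: 262·0.145 = 0.04·Cₑ + 0.105·5.5.
Cₑ = (37.99 − 0.5775) / 0.04 = 935.3 mg/L.
Required removal = 1 − 935.3/2390 = 60.87 %.

60.9 %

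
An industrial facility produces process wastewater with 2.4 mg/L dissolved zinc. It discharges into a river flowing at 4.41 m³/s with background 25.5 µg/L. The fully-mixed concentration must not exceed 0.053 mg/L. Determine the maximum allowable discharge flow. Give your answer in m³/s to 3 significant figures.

0.0517 m³/s

25.5 µg/L = 0.0255 mg/L.
Mass balance at complete mixing: C_std·(Q_w + Q_r) = Q_w·C_e + Q_r·C_b.
Rearranging, Q_w = Q_r·(C_std − C_b)/(C_e − C_std) = 4.41·(0.053 − 0.0255) / (2.4 − 0.053) = 0.05167 m³/s.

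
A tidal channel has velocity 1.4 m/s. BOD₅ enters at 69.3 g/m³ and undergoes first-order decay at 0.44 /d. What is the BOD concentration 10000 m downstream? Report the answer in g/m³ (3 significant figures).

66.8 g/m³

Travel time t = 10000 m / 1.4 m/s = 1e+04/1.4 = 7143 s = 0.08267 d.
First-order decay: C = 69.3·exp(−0.44·0.08267) = 69.3·0.9643 = 66.82 g/m³.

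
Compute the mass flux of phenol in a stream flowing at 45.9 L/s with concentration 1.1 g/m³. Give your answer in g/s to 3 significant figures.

0.0505 g/s

45.9 L/s = 0.0459 m³/s.
Mass flux = Q·C = 0.0459 m³/s × 1.1 g/m³ = 0.05049 g/s.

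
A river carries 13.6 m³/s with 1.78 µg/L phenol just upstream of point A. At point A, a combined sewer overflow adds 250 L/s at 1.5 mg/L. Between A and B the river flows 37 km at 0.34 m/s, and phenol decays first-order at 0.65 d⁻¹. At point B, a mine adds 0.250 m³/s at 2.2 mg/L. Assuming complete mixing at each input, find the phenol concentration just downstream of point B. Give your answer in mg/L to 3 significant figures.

1.78 µg/L = 0.00178 mg/L.
250 L/s = 0.25 m³/s.
After input A: C = (13.6·0.00178 + 0.25·1.5) / 13.85 = 0.02882 mg/L.
Over the 37 km reach to input B (t = 1.088e+05 s = 1.26 d), decay gives C = 0.02882·exp(−0.65·1.26) = 0.01271 mg/L.
After input B: C = (13.85·0.01271 + 0.25·2.2) / 14.1 = 0.05149 mg/L.

0.0515 mg/L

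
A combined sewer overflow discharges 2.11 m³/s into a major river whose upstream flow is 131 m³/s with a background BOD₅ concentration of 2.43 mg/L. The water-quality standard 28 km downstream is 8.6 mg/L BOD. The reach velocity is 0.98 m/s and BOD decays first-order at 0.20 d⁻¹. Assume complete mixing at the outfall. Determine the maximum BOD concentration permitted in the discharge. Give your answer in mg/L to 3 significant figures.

Travel time to the compliance point: t = 2.8e+04/0.98 = 2.857e+04 s = 0.3307 d; decay factor exp(−0.20·0.3307) = 0.936.
So the concentration just after mixing may be at most 8.6/0.936 = 9.188 mg/L.
Mass balance: 9.188·133.1 = 2.11·Cₑ + 131·2.43.
Cₑ = (1223 − 318.3) / 2.11 = 428.8 mg/L.

429 mg/L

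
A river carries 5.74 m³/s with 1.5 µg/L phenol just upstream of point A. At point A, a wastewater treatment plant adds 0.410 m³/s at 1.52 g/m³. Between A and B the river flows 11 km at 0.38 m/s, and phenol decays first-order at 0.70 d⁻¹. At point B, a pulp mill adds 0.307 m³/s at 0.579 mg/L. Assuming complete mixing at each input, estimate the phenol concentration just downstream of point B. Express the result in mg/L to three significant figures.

1.5 µg/L = 0.0015 mg/L.
After input A: C = (5.74·0.0015 + 0.41·1.52) / 6.15 = 0.1027 mg/L.
Over the 11 km reach to input B (t = 2.895e+04 s = 0.335 d), decay gives C = 0.1027·exp(−0.70·0.335) = 0.08126 mg/L.
After input B: C = (6.15·0.08126 + 0.307·0.579) / 6.457 = 0.1049 mg/L.

0.105 mg/L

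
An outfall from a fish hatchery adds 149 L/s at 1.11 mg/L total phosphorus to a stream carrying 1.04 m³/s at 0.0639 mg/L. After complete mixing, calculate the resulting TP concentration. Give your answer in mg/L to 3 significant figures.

0.195 mg/L

149 L/s = 0.149 m³/s.
By mass balance at complete mixing, C = (0.149·1.11 + 1.04·0.0639) / (0.149 + 1.04) = 0.2318/1.189 = 0.195 mg/L.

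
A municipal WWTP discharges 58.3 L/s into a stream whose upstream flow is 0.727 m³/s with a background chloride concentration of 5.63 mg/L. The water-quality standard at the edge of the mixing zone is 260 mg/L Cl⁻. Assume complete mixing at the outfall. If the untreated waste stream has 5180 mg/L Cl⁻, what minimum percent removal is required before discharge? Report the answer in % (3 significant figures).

58.3 L/s = 0.0583 m³/s.
Mass balance: 260·0.7853 = 0.0583·Cₑ + 0.727·5.63.
Cₑ = (204.2 − 4.093) / 0.0583 = 3432 mg/L.
Required removal = 1 − 3432/5180 = 33.75 %.

33.7 %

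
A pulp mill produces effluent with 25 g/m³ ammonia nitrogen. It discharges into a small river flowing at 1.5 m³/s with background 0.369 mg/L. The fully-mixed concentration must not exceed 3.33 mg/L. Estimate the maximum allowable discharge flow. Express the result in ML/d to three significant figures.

Mass balance at complete mixing: C_std·(Q_w + Q_r) = Q_w·C_e + Q_r·C_b.
Rearranging, Q_w = Q_r·(C_std − C_b)/(C_e − C_std) = 1.5·(3.33 − 0.369) / (25 − 3.33) = 0.205 m³/s.
= 17.71 ML/d.

17.7 ML/d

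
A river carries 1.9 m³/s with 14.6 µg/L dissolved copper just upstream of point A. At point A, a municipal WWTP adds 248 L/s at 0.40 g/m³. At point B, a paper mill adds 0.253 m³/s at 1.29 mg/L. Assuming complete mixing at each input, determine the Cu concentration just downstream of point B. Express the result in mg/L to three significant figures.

14.6 µg/L = 0.0146 mg/L.
248 L/s = 0.248 m³/s.
After input A: C = (1.9·0.0146 + 0.248·0.4) / 2.148 = 0.0591 mg/L.
After input B: C = (2.148·0.0591 + 0.253·1.29) / 2.401 = 0.1888 mg/L.

0.189 mg/L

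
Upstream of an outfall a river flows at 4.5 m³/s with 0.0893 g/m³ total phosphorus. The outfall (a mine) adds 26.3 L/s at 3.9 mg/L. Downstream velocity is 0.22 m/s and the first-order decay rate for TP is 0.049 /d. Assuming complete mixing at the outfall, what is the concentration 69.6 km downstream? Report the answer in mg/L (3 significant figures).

0.0931 mg/L

26.3 L/s = 0.0263 m³/s.
After complete mixing, C₀ = (0.0263·3.9 + 4.5·0.0893) / 4.526 = 0.1114 mg/L.
Travel time t = 6.96e+04 m / 0.22 m/s = 3.164e+05 s = 3.662 d.
C = 0.1114·exp(−0.049·3.662) = 0.1114·0.8358 = 0.09314 mg/L.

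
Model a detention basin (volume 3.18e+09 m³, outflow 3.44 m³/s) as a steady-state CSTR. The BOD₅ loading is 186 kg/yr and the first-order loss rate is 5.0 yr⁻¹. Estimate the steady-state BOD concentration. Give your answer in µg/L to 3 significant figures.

0.0116 µg/L

Outflow Q = 3.44 m³/s × 3.156e+07 s/yr = 1.086e+08 m³/yr.
Steady-state CSTR mass balance: W = Q·C + k·V·C, so C = W/(Q + kV).
Q + kV = 1.086e+08 + 5.0·3.18e+09 = 1.601e+10 m³/yr.
C = 186/1.601e+10 = 1.162e-08 kg/m³ = 1.162e-05 mg/L = 0.01162 µg/L.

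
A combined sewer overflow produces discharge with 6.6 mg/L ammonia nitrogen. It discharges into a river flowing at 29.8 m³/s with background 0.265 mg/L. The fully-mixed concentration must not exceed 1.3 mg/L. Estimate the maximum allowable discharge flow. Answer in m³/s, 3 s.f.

Mass balance at complete mixing: C_std·(Q_w + Q_r) = Q_w·C_e + Q_r·C_b.
Rearranging, Q_w = Q_r·(C_std − C_b)/(C_e − C_std) = 29.8·(1.3 − 0.265) / (6.6 − 1.3) = 5.819 m³/s.

5.82 m³/s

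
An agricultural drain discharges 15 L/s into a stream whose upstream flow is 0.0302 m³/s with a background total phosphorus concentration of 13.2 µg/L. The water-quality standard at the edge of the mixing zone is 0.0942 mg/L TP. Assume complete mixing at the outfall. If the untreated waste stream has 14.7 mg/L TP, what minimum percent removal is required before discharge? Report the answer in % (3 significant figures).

15 L/s = 0.015 m³/s.
13.2 µg/L = 0.0132 mg/L.
Mass balance: 0.0942·0.0452 = 0.015·Cₑ + 0.0302·0.0132.
Cₑ = (0.004258 − 0.0003986) / 0.015 = 0.2573 mg/L.
Required removal = 1 − 0.2573/14.7 = 98.25 %.

98.2 %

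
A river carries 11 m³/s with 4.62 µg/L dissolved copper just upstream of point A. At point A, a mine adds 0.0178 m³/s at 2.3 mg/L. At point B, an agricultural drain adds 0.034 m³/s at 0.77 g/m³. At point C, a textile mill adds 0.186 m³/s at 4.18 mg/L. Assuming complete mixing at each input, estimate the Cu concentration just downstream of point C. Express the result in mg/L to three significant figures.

4.62 µg/L = 0.00462 mg/L.
After input A: C = (11·0.00462 + 0.0178·2.3) / 11.02 = 0.008328 mg/L.
After input B: C = (11.02·0.008328 + 0.034·0.77) / 11.05 = 0.01067 mg/L.
After input C: C = (11.05·0.01067 + 0.186·4.18) / 11.24 = 0.07968 mg/L.

0.0797 mg/L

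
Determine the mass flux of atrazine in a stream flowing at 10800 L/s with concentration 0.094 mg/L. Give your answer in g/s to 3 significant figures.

10800 L/s = 10.8 m³/s.
Mass flux = Q·C = 10.8 m³/s × 0.094 g/m³ = 1.015 g/s.

1.02 g/s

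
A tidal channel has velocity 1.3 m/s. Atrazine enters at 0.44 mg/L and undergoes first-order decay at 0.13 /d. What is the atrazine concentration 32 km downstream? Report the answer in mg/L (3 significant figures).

0.424 mg/L

Travel time t = 32 km / 1.3 m/s = 3.2e+04/1.3 = 2.462e+04 s = 0.2849 d.
First-order decay: C = 0.44·exp(−0.13·0.2849) = 0.44·0.9636 = 0.424 mg/L.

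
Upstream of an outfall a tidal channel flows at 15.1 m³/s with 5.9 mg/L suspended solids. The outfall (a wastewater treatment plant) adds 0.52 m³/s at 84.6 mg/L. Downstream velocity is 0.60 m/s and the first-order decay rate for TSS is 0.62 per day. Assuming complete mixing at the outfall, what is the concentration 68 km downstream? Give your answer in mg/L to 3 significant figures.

3.78 mg/L

After complete mixing, C₀ = (0.52·84.6 + 15.1·5.9) / 15.62 = 8.52 mg/L.
Travel time t = 6.8e+04 m / 0.60 m/s = 1.133e+05 s = 1.312 d.
C = 8.52·exp(−0.62·1.312) = 8.52·0.4434 = 3.778 mg/L.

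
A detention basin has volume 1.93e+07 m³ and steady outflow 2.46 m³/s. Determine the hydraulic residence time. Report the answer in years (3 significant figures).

0.249 yr

Q = 2.46 m³/s × 3.156e+07 s/yr = 7.763e+07 m³/yr.
Hydraulic residence time τ = V/Q = 1.93e+07/7.763e+07 = 0.2486 yr.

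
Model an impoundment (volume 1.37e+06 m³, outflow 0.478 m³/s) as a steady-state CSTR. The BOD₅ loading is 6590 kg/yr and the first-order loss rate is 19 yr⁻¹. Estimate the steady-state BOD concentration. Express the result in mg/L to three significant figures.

Outflow Q = 0.478 m³/s × 3.156e+07 s/yr = 1.508e+07 m³/yr.
Steady-state CSTR mass balance: W = Q·C + k·V·C, so C = W/(Q + kV).
Q + kV = 1.508e+07 + 19·1.37e+06 = 4.111e+07 m³/yr.
C = 6590/4.111e+07 = 0.0001603 kg/m³ = 0.1603 mg/L.

0.160 mg/L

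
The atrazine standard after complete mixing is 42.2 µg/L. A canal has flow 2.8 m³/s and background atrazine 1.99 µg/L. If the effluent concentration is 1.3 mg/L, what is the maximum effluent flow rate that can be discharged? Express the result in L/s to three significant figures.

1.99 µg/L = 0.00199 mg/L.
42.2 µg/L = 0.0422 mg/L.
Mass balance at complete mixing: C_std·(Q_w + Q_r) = Q_w·C_e + Q_r·C_b.
Rearranging, Q_w = Q_r·(C_std − C_b)/(C_e − C_std) = 2.8·(0.0422 − 0.00199) / (1.3 − 0.0422) = 0.08951 m³/s.
= 89.51 L/s.

89.5 L/s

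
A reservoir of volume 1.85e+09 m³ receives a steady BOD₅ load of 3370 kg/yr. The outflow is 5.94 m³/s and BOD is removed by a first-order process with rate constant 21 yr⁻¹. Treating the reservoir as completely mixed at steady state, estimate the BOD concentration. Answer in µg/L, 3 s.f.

0.0863 µg/L

Outflow Q = 5.94 m³/s × 3.156e+07 s/yr = 1.875e+08 m³/yr.
Steady-state CSTR mass balance: W = Q·C + k·V·C, so C = W/(Q + kV).
Q + kV = 1.875e+08 + 21·1.85e+09 = 3.904e+10 m³/yr.
C = 3370/3.904e+10 = 8.633e-08 kg/m³ = 8.633e-05 mg/L = 0.08633 µg/L.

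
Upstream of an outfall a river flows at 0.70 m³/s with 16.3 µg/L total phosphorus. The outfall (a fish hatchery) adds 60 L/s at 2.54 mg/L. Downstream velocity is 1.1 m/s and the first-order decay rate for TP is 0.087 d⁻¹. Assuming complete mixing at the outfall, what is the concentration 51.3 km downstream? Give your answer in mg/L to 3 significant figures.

0.206 mg/L

60 L/s = 0.06 m³/s.
16.3 µg/L = 0.0163 mg/L.
After complete mixing, C₀ = (0.06·2.54 + 0.7·0.0163) / 0.76 = 0.2155 mg/L.
Travel time t = 5.13e+04 m / 1.1 m/s = 4.664e+04 s = 0.5398 d.
C = 0.2155·exp(−0.087·0.5398) = 0.2155·0.9541 = 0.2057 mg/L.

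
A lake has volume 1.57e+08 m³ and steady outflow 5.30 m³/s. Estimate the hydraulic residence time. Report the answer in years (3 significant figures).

0.939 yr

Q = 5.30 m³/s × 3.156e+07 s/yr = 1.673e+08 m³/yr.
Hydraulic residence time τ = V/Q = 1.57e+08/1.673e+08 = 0.9387 yr.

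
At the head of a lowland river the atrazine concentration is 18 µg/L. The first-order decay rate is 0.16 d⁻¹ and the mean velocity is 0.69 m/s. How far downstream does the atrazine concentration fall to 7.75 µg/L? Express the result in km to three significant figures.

314 km

From C = C₀·e^(−kt), t = ln(C₀/C)/k = ln(18/7.75)/0.16 = 0.8427/0.16 = 5.267 d.
Distance = v·t = 0.69 m/s × 4.55e+05 s = 3.14e+05 m = 314 km.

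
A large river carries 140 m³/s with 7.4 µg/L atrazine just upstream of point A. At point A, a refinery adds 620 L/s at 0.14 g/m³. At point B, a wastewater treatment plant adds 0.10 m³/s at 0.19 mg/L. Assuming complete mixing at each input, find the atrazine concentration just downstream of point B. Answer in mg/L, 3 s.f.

7.4 µg/L = 0.0074 mg/L.
620 L/s = 0.62 m³/s.
After input A: C = (140·0.0074 + 0.62·0.14) / 140.6 = 0.007985 mg/L.
After input B: C = (140.6·0.007985 + 0.1·0.19) / 140.7 = 0.008114 mg/L.

0.00811 mg/L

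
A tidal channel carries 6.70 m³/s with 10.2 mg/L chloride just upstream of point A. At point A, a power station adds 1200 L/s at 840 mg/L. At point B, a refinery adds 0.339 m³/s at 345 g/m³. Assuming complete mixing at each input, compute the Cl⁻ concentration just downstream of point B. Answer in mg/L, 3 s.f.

1200 L/s = 1.2 m³/s.
After input A: C = (6.7·10.2 + 1.2·840) / 7.9 = 136.2 mg/L.
After input B: C = (7.9·136.2 + 0.339·345) / 8.239 = 144.8 mg/L.

145 mg/L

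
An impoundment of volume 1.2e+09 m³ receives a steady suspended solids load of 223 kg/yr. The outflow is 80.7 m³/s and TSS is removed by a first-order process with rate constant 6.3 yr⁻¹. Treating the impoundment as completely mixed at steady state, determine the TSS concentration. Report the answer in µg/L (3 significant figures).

Outflow Q = 80.7 m³/s × 3.156e+07 s/yr = 2.547e+09 m³/yr.
Steady-state CSTR mass balance: W = Q·C + k·V·C, so C = W/(Q + kV).
Q + kV = 2.547e+09 + 6.3·1.2e+09 = 1.011e+10 m³/yr.
C = 223/1.011e+10 = 2.206e-08 kg/m³ = 2.206e-05 mg/L = 0.02206 µg/L.

0.0221 µg/L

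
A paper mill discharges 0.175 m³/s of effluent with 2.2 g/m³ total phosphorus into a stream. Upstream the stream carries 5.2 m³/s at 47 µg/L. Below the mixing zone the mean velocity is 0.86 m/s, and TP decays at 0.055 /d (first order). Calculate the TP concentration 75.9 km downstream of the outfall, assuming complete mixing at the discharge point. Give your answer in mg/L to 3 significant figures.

0.111 mg/L

47 µg/L = 0.047 mg/L.
After complete mixing, C₀ = (0.175·2.2 + 5.2·0.047) / 5.375 = 0.1171 mg/L.
Travel time t = 7.59e+04 m / 0.86 m/s = 8.826e+04 s = 1.021 d.
C = 0.1171·exp(−0.055·1.021) = 0.1171·0.9454 = 0.1107 mg/L.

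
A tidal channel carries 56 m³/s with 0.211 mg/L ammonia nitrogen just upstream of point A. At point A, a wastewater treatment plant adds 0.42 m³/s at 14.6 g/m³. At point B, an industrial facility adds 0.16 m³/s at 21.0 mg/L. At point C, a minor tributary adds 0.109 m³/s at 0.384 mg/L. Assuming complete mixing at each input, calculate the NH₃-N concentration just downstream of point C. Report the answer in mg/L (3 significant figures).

0.377 mg/L

After input A: C = (56·0.211 + 0.42·14.6) / 56.42 = 0.3181 mg/L.
After input B: C = (56.42·0.3181 + 0.16·21) / 56.58 = 0.3766 mg/L.
After input C: C = (56.58·0.3766 + 0.109·0.384) / 56.69 = 0.3766 mg/L.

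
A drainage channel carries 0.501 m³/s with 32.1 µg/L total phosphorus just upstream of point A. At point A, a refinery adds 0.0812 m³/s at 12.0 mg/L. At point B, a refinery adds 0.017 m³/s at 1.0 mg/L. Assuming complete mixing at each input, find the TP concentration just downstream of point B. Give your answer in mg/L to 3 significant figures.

32.1 µg/L = 0.0321 mg/L.
After input A: C = (0.501·0.0321 + 0.0812·12) / 0.5822 = 1.701 mg/L.
After input B: C = (0.5822·1.701 + 0.017·1) / 0.5992 = 1.681 mg/L.

1.68 mg/L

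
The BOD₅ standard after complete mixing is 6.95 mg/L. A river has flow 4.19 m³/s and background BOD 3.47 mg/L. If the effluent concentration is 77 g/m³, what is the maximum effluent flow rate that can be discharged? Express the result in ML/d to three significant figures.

Mass balance at complete mixing: C_std·(Q_w + Q_r) = Q_w·C_e + Q_r·C_b.
Rearranging, Q_w = Q_r·(C_std − C_b)/(C_e − C_std) = 4.19·(6.95 − 3.47) / (77 − 6.95) = 0.2082 m³/s.
= 17.98 ML/d.

18.0 ML/d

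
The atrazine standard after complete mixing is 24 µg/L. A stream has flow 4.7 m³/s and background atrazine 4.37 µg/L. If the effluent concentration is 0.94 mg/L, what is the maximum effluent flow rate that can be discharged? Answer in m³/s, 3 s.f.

4.37 µg/L = 0.00437 mg/L.
24 µg/L = 0.024 mg/L.
Mass balance at complete mixing: C_std·(Q_w + Q_r) = Q_w·C_e + Q_r·C_b.
Rearranging, Q_w = Q_r·(C_std − C_b)/(C_e − C_std) = 4.7·(0.024 − 0.00437) / (0.94 − 0.024) = 0.1007 m³/s.

0.101 m³/s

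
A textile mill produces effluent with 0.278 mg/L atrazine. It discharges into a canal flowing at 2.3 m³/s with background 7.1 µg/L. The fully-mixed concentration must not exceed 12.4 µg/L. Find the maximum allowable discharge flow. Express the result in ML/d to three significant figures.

3.97 ML/d

7.1 µg/L = 0.0071 mg/L.
12.4 µg/L = 0.0124 mg/L.
Mass balance at complete mixing: C_std·(Q_w + Q_r) = Q_w·C_e + Q_r·C_b.
Rearranging, Q_w = Q_r·(C_std − C_b)/(C_e − C_std) = 2.3·(0.0124 − 0.0071) / (0.278 − 0.0124) = 0.0459 m³/s.
= 3.965 ML/d.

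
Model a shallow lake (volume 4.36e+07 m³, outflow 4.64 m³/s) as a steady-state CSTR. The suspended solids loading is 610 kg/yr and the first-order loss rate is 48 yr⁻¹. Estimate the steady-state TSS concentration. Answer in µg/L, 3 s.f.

0.272 µg/L

Outflow Q = 4.64 m³/s × 3.156e+07 s/yr = 1.464e+08 m³/yr.
Steady-state CSTR mass balance: W = Q·C + k·V·C, so C = W/(Q + kV).
Q + kV = 1.464e+08 + 48·4.36e+07 = 2.239e+09 m³/yr.
C = 610/2.239e+09 = 2.724e-07 kg/m³ = 0.0002724 mg/L = 0.2724 µg/L.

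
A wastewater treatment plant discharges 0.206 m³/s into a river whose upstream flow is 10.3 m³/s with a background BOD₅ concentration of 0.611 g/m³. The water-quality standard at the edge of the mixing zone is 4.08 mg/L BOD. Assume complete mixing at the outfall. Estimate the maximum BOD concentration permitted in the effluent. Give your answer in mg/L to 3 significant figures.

Mass balance: 4.08·10.51 = 0.206·Cₑ + 10.3·0.611.
Cₑ = (42.86 − 6.293) / 0.206 = 177.5 mg/L.

178 mg/L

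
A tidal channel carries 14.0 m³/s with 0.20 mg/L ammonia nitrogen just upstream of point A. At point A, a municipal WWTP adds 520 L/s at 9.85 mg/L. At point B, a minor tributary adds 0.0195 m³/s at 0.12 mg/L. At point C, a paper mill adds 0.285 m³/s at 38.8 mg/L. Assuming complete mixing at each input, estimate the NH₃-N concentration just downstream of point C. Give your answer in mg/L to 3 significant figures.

1.28 mg/L

520 L/s = 0.52 m³/s.
After input A: C = (14·0.2 + 0.52·9.85) / 14.52 = 0.5456 mg/L.
After input B: C = (14.52·0.5456 + 0.0195·0.12) / 14.54 = 0.545 mg/L.
After input C: C = (14.54·0.545 + 0.285·38.8) / 14.82 = 1.28 mg/L.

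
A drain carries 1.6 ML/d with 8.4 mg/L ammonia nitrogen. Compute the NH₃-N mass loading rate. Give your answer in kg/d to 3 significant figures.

1.6 ML/d = 0.01852 m³/s.
Mass flux = Q·C = 0.01852 m³/s × 8.4 g/m³ = 0.1556 g/s.
= 0.1556 g/s × 86.4 = 13.44 kg/d.

13.4 kg/d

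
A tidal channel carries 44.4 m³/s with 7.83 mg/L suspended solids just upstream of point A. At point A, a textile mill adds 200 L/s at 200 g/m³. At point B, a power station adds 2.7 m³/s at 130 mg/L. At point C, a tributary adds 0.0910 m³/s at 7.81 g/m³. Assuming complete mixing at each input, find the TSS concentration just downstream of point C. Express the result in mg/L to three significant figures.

15.6 mg/L

200 L/s = 0.2 m³/s.
After input A: C = (44.4·7.83 + 0.2·200) / 44.6 = 8.692 mg/L.
After input B: C = (44.6·8.692 + 2.7·130) / 47.3 = 15.62 mg/L.
After input C: C = (47.3·15.62 + 0.091·7.81) / 47.39 = 15.6 mg/L.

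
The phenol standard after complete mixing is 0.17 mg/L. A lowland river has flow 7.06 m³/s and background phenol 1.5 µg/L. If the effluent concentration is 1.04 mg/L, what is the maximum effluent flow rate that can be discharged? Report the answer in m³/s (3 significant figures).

1.37 m³/s

1.5 µg/L = 0.0015 mg/L.
Mass balance at complete mixing: C_std·(Q_w + Q_r) = Q_w·C_e + Q_r·C_b.
Rearranging, Q_w = Q_r·(C_std − C_b)/(C_e − C_std) = 7.06·(0.17 − 0.0015) / (1.04 − 0.17) = 1.367 m³/s.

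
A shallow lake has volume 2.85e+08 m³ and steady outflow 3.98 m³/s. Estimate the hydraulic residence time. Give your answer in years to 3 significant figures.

Q = 3.98 m³/s × 3.156e+07 s/yr = 1.256e+08 m³/yr.
Hydraulic residence time τ = V/Q = 2.85e+08/1.256e+08 = 2.269 yr.

2.27 yr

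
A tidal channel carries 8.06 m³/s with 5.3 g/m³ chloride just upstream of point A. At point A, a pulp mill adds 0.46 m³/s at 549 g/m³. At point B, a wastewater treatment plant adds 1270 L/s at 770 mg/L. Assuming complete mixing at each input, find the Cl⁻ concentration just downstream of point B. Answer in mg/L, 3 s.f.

130 mg/L

After input A: C = (8.06·5.3 + 0.46·549) / 8.52 = 34.65 mg/L.
1270 L/s = 1.27 m³/s.
After input B: C = (8.52·34.65 + 1.27·770) / 9.79 = 130 mg/L.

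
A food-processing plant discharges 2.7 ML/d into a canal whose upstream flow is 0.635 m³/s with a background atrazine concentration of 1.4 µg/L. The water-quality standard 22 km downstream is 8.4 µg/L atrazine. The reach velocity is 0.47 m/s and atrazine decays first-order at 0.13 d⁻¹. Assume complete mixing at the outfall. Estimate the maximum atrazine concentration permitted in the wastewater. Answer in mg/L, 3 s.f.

2.7 ML/d = 0.03125 m³/s.
1.4 µg/L = 0.0014 mg/L.
8.4 µg/L = 0.0084 mg/L.
Travel time to the compliance point: t = 2.2e+04/0.47 = 4.681e+04 s = 0.5418 d; decay factor exp(−0.13·0.5418) = 0.932.
So the concentration just after mixing may be at most 0.0084/0.932 = 0.009013 mg/L.
Mass balance: 0.009013·0.6663 = 0.03125·Cₑ + 0.635·0.0014.
Cₑ = (0.006005 − 0.000889) / 0.03125 = 0.1637 mg/L.

0.164 mg/L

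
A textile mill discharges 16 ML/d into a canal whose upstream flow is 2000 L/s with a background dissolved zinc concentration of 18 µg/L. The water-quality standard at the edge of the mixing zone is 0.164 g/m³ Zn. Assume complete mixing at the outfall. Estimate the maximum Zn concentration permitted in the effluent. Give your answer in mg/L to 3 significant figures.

1.74 mg/L

16 ML/d = 0.1852 m³/s.
2000 L/s = 2 m³/s.
18 µg/L = 0.018 mg/L.
Mass balance: 0.164·2.185 = 0.1852·Cₑ + 2·0.018.
Cₑ = (0.3584 − 0.036) / 0.1852 = 1.741 mg/L.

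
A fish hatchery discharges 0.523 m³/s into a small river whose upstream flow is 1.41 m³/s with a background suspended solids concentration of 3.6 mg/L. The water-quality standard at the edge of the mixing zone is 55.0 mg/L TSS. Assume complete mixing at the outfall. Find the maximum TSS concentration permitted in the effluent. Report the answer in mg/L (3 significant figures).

194 mg/L

Mass balance: 55·1.933 = 0.523·Cₑ + 1.41·3.6.
Cₑ = (106.3 − 5.076) / 0.523 = 193.6 mg/L.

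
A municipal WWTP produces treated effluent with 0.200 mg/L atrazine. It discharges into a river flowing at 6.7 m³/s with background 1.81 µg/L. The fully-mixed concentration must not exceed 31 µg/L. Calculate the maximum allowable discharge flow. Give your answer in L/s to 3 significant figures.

1.81 µg/L = 0.00181 mg/L.
31 µg/L = 0.031 mg/L.
Mass balance at complete mixing: C_std·(Q_w + Q_r) = Q_w·C_e + Q_r·C_b.
Rearranging, Q_w = Q_r·(C_std − C_b)/(C_e − C_std) = 6.7·(0.031 − 0.00181) / (0.2 − 0.031) = 1.157 m³/s.
= 1157 L/s.

1160 L/s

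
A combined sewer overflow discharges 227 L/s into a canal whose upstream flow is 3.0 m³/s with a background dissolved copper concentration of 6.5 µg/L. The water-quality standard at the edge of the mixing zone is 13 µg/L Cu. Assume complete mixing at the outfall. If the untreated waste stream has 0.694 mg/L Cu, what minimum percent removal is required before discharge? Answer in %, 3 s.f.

227 L/s = 0.227 m³/s.
6.5 µg/L = 0.0065 mg/L.
13 µg/L = 0.013 mg/L.
Mass balance: 0.013·3.227 = 0.227·Cₑ + 3·0.0065.
Cₑ = (0.04195 − 0.0195) / 0.227 = 0.0989 mg/L.
Required removal = 1 − 0.0989/0.694 = 85.75 %.

85.7 %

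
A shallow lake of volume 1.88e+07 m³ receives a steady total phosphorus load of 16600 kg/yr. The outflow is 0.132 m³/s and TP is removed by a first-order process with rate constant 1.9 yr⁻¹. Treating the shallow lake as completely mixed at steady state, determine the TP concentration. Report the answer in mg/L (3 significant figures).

0.416 mg/L

Outflow Q = 0.132 m³/s × 3.156e+07 s/yr = 4.166e+06 m³/yr.
Steady-state CSTR mass balance: W = Q·C + k·V·C, so C = W/(Q + kV).
Q + kV = 4.166e+06 + 1.9·1.88e+07 = 3.989e+07 m³/yr.
C = 16600/3.989e+07 = 0.0004162 kg/m³ = 0.4162 mg/L.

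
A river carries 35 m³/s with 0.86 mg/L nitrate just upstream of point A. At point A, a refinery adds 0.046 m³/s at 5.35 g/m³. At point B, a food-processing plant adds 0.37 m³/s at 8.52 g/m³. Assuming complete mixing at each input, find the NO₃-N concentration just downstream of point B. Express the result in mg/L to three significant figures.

After input A: C = (35·0.86 + 0.046·5.35) / 35.05 = 0.8659 mg/L.
After input B: C = (35.05·0.8659 + 0.37·8.52) / 35.42 = 0.9459 mg/L.

0.946 mg/L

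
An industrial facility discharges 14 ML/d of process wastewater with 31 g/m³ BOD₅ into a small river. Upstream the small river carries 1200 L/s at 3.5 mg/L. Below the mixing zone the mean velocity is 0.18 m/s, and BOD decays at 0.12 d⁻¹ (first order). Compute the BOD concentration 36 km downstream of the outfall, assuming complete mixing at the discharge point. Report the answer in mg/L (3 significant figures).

5.13 mg/L

14 ML/d = 0.162 m³/s.
1200 L/s = 1.2 m³/s.
After complete mixing, C₀ = (0.162·31 + 1.2·3.5) / 1.362 = 6.772 mg/L.
Travel time t = 3.6e+04 m / 0.18 m/s = 2e+05 s = 2.315 d.
C = 6.772·exp(−0.12·2.315) = 6.772·0.7575 = 5.129 mg/L.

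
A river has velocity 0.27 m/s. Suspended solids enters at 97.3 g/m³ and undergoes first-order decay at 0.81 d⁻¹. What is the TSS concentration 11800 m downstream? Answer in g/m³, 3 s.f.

Travel time t = 11800 m / 0.27 m/s = 1.18e+04/0.27 = 4.37e+04 s = 0.5058 d.
First-order decay: C = 97.3·exp(−0.81·0.5058) = 97.3·0.6638 = 64.59 g/m³.

64.6 g/m³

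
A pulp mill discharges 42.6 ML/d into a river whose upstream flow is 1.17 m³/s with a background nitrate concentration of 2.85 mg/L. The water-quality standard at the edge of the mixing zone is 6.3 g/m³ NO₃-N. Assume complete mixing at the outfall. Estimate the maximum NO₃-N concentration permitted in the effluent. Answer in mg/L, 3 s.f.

42.6 ML/d = 0.4931 m³/s.
Mass balance: 6.3·1.663 = 0.4931·Cₑ + 1.17·2.85.
Cₑ = (10.48 − 3.334) / 0.4931 = 14.49 mg/L.

14.5 mg/L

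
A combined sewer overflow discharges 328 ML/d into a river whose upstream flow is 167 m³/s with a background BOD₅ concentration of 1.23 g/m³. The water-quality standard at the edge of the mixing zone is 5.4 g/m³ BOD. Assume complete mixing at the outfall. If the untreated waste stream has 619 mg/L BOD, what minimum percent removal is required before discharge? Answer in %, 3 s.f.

69.5 %

328 ML/d = 3.796 m³/s.
Mass balance: 5.4·170.8 = 3.796·Cₑ + 167·1.23.
Cₑ = (922.3 − 205.4) / 3.796 = 188.8 mg/L.
Required removal = 1 − 188.8/619 = 69.49 %.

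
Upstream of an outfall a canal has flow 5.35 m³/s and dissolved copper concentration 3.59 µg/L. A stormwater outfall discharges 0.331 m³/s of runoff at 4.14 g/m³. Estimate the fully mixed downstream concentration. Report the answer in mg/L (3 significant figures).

3.59 µg/L = 0.00359 mg/L.
Conservation of mass across the mixing zone: C = (0.331·4.14 + 5.35·0.00359) / (0.331 + 5.35) = 1.39/5.681 = 0.2446 mg/L.

0.245 mg/L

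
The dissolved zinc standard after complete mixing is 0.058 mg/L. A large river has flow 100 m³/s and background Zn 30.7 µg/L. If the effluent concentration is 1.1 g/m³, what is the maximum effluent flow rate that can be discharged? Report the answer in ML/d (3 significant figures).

226 ML/d

30.7 µg/L = 0.0307 mg/L.
Mass balance at complete mixing: C_std·(Q_w + Q_r) = Q_w·C_e + Q_r·C_b.
Rearranging, Q_w = Q_r·(C_std − C_b)/(C_e − C_std) = 100·(0.058 − 0.0307) / (1.1 − 0.058) = 2.62 m³/s.
= 226.4 ML/d.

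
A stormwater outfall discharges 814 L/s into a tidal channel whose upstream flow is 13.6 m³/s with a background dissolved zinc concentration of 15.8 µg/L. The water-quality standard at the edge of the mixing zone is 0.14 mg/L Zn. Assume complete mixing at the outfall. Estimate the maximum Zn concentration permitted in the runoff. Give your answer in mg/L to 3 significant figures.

814 L/s = 0.814 m³/s.
15.8 µg/L = 0.0158 mg/L.
Mass balance: 0.14·14.41 = 0.814·Cₑ + 13.6·0.0158.
Cₑ = (2.018 − 0.2149) / 0.814 = 2.215 mg/L.

2.22 mg/L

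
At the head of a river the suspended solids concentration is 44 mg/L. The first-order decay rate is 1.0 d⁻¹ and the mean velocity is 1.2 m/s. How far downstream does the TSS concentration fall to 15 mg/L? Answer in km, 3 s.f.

From C = C₀·e^(−kt), t = ln(C₀/C)/k = ln(44/15)/1.0 = 1.076/1.0 = 1.076 d.
Distance = v·t = 1.2 m/s × 9.298e+04 s = 1.116e+05 m = 111.6 km.

112 km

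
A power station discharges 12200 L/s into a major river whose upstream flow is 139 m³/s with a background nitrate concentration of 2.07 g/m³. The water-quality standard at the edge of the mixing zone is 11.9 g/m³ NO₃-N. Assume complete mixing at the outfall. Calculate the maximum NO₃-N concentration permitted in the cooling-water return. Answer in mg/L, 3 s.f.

12200 L/s = 12.2 m³/s.
Mass balance: 11.9·151.2 = 12.2·Cₑ + 139·2.07.
Cₑ = (1799 − 287.7) / 12.2 = 123.9 mg/L.

124 mg/L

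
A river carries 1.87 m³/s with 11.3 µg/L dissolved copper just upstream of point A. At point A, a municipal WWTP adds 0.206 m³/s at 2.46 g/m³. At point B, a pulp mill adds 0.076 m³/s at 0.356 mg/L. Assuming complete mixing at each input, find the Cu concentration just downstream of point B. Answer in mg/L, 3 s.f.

0.258 mg/L

11.3 µg/L = 0.0113 mg/L.
After input A: C = (1.87·0.0113 + 0.206·2.46) / 2.076 = 0.2543 mg/L.
After input B: C = (2.076·0.2543 + 0.076·0.356) / 2.152 = 0.2579 mg/L.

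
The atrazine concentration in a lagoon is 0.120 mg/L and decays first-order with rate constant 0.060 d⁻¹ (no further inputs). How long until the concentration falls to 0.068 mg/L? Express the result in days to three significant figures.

t = ln(C₀/C)/k = ln(0.120/0.068)/0.060 = 0.568/0.060 = 9.466 d.

9.47 d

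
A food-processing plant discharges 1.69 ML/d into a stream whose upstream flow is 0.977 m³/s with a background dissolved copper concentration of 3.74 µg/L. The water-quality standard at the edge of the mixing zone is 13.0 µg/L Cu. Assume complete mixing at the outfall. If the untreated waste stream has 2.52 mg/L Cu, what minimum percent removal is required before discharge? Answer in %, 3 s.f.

1.69 ML/d = 0.01956 m³/s.
3.74 µg/L = 0.00374 mg/L.
13.0 µg/L = 0.013 mg/L.
Mass balance: 0.013·0.9966 = 0.01956·Cₑ + 0.977·0.00374.
Cₑ = (0.01296 − 0.003654) / 0.01956 = 0.4755 mg/L.
Required removal = 1 − 0.4755/2.52 = 81.13 %.

81.1 %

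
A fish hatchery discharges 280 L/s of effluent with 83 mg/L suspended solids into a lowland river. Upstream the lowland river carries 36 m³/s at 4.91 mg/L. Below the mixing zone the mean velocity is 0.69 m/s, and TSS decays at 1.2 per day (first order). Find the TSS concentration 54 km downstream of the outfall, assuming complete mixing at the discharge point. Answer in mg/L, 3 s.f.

1.86 mg/L

280 L/s = 0.28 m³/s.
After complete mixing, C₀ = (0.28·83 + 36·4.91) / 36.28 = 5.513 mg/L.
Travel time t = 5.4e+04 m / 0.69 m/s = 7.826e+04 s = 0.9058 d.
C = 5.513·exp(−1.2·0.9058) = 5.513·0.3372 = 1.859 mg/L.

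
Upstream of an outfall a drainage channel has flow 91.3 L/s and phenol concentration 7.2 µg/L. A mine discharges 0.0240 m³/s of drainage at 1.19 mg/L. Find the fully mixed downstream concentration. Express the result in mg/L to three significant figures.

0.253 mg/L

91.3 L/s = 0.0913 m³/s.
7.2 µg/L = 0.0072 mg/L.
Conservation of mass across the mixing zone: C = (0.024·1.19 + 0.0913·0.0072) / (0.024 + 0.0913) = 0.02922/0.1153 = 0.2534 mg/L.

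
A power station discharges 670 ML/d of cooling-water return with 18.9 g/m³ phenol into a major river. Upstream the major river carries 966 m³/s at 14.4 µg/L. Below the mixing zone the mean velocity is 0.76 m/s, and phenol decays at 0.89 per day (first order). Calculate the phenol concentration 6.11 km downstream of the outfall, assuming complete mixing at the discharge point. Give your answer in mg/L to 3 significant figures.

0.152 mg/L

670 ML/d = 7.755 m³/s.
14.4 µg/L = 0.0144 mg/L.
After complete mixing, C₀ = (7.755·18.9 + 966·0.0144) / 973.8 = 0.1648 mg/L.
Travel time t = 6110 m / 0.76 m/s = 8039 s = 0.09305 d.
C = 0.1648·exp(−0.89·0.09305) = 0.1648·0.9205 = 0.1517 mg/L.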